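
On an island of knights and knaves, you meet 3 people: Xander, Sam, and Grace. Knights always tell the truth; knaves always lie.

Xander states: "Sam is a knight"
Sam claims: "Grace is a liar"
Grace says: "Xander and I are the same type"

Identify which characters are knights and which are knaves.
Xander is a knight.
Sam is a knight.
Grace is a knave.

Verification:
- Xander (knight) says "Sam is a knight" - this is TRUE because Sam is a knight.
- Sam (knight) says "Grace is a liar" - this is TRUE because Grace is a knave.
- Grace (knave) says "Xander and I are the same type" - this is FALSE (a lie) because Grace is a knave and Xander is a knight.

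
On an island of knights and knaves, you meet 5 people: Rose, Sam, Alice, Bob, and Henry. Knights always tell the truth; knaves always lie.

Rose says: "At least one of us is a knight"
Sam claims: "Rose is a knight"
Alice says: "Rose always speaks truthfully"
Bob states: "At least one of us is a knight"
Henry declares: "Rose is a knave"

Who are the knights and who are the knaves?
Rose is a knight.
Sam is a knight.
Alice is a knight.
Bob is a knight.
Henry is a knave.

Verification:
- Rose (knight) says "At least one of us is a knight" - this is TRUE because Rose, Sam, Alice, and Bob are knights.
- Sam (knight) says "Rose is a knight" - this is TRUE because Rose is a knight.
- Alice (knight) says "Rose always speaks truthfully" - this is TRUE because Rose is a knight.
- Bob (knight) says "At least one of us is a knight" - this is TRUE because Rose, Sam, Alice, and Bob are knights.
- Henry (knave) says "Rose is a knave" - this is FALSE (a lie) because Rose is a knight.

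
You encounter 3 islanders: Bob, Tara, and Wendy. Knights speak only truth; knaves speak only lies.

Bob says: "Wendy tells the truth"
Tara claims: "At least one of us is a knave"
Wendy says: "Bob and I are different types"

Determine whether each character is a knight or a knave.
Bob is a knave.
Tara is a knight.
Wendy is a knave.

Verification:
- Bob (knave) says "Wendy tells the truth" - this is FALSE (a lie) because Wendy is a knave.
- Tara (knight) says "At least one of us is a knave" - this is TRUE because Bob and Wendy are knaves.
- Wendy (knave) says "Bob and I are different types" - this is FALSE (a lie) because Wendy is a knave and Bob is a knave.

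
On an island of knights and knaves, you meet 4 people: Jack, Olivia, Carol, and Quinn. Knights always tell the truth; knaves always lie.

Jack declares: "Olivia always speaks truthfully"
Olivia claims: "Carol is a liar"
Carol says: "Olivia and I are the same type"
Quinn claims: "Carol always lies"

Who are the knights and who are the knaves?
Jack is a knight.
Olivia is a knight.
Carol is a knave.
Quinn is a knight.

Verification:
- Jack (knight) says "Olivia always speaks truthfully" - this is TRUE because Olivia is a knight.
- Olivia (knight) says "Carol is a liar" - this is TRUE because Carol is a knave.
- Carol (knave) says "Olivia and I are the same type" - this is FALSE (a lie) because Carol is a knave and Olivia is a knight.
- Quinn (knight) says "Carol always lies" - this is TRUE because Carol is a knave.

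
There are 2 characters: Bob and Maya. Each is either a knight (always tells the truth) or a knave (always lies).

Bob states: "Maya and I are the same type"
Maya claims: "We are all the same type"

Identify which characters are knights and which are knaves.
Bob is a knight.
Maya is a knight.

Verification:
- Bob (knight) says "Maya and I are the same type" - this is TRUE because Bob is a knight and Maya is a knight.
- Maya (knight) says "We are all the same type" - this is TRUE because Bob and Maya are knights.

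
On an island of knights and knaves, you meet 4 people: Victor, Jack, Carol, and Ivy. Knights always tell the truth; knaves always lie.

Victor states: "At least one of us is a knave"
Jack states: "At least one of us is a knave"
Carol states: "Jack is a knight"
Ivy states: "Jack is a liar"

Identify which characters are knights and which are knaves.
Victor is a knight.
Jack is a knight.
Carol is a knight.
Ivy is a knave.

Verification:
- Victor (knight) says "At least one of us is a knave" - this is TRUE because Ivy is a knave.
- Jack (knight) says "At least one of us is a knave" - this is TRUE because Ivy is a knave.
- Carol (knight) says "Jack is a knight" - this is TRUE because Jack is a knight.
- Ivy (knave) says "Jack is a liar" - this is FALSE (a lie) because Jack is a knight.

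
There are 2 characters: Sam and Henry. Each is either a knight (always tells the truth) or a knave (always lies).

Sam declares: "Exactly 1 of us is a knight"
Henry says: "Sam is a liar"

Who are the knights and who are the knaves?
Sam is a knight.
Henry is a knave.

Verification:
- Sam (knight) says "Exactly 1 of us is a knight" - this is TRUE because there are 1 knights.
- Henry (knave) says "Sam is a liar" - this is FALSE (a lie) because Sam is a knight.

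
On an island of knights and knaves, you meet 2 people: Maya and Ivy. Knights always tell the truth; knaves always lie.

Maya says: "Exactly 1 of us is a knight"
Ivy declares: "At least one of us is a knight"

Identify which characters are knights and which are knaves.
Maya is a knave.
Ivy is a knave.

Verification:
- Maya (knave) says "Exactly 1 of us is a knight" - this is FALSE (a lie) because there are 0 knights.
- Ivy (knave) says "At least one of us is a knight" - this is FALSE (a lie) because no one is a knight.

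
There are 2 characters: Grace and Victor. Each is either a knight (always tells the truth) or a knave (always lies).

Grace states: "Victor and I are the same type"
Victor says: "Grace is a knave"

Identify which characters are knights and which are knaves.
Grace is a knave.
Victor is a knight.

Verification:
- Grace (knave) says "Victor and I are the same type" - this is FALSE (a lie) because Grace is a knave and Victor is a knight.
- Victor (knight) says "Grace is a knave" - this is TRUE because Grace is a knave.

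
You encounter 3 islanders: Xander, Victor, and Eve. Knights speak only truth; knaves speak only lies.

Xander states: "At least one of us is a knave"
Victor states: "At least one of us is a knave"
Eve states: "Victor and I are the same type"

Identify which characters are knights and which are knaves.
Xander is a knight.
Victor is a knight.
Eve is a knave.

Verification:
- Xander (knight) says "At least one of us is a knave" - this is TRUE because Eve is a knave.
- Victor (knight) says "At least one of us is a knave" - this is TRUE because Eve is a knave.
- Eve (knave) says "Victor and I are the same type" - this is FALSE (a lie) because Eve is a knave and Victor is a knight.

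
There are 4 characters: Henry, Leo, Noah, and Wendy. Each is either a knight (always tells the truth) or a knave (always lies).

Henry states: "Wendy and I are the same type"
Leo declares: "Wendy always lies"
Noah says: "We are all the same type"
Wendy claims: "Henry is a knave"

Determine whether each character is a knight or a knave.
Henry is a knave.
Leo is a knave.
Noah is a knave.
Wendy is a knight.

Verification:
- Henry (knave) says "Wendy and I are the same type" - this is FALSE (a lie) because Henry is a knave and Wendy is a knight.
- Leo (knave) says "Wendy always lies" - this is FALSE (a lie) because Wendy is a knight.
- Noah (knave) says "We are all the same type" - this is FALSE (a lie) because Wendy is a knight and Henry, Leo, and Noah are knaves.
- Wendy (knight) says "Henry is a knave" - this is TRUE because Henry is a knave.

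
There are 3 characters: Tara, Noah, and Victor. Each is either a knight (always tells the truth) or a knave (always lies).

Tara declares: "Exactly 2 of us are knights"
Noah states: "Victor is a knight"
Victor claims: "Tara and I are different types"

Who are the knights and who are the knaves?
Tara is a knave.
Noah is a knave.
Victor is a knave.

Verification:
- Tara (knave) says "Exactly 2 of us are knights" - this is FALSE (a lie) because there are 0 knights.
- Noah (knave) says "Victor is a knight" - this is FALSE (a lie) because Victor is a knave.
- Victor (knave) says "Tara and I are different types" - this is FALSE (a lie) because Victor is a knave and Tara is a knave.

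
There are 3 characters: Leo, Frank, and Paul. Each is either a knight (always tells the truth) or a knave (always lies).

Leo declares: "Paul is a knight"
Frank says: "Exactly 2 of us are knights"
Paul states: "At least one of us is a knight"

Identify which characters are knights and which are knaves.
Leo is a knave.
Frank is a knave.
Paul is a knave.

Verification:
- Leo (knave) says "Paul is a knight" - this is FALSE (a lie) because Paul is a knave.
- Frank (knave) says "Exactly 2 of us are knights" - this is FALSE (a lie) because there are 0 knights.
- Paul (knave) says "At least one of us is a knight" - this is FALSE (a lie) because no one is a knight.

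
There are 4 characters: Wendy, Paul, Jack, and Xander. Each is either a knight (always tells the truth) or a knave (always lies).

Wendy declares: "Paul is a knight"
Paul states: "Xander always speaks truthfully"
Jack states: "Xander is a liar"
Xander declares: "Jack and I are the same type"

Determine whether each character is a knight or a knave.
Wendy is a knave.
Paul is a knave.
Jack is a knight.
Xander is a knave.

Verification:
- Wendy (knave) says "Paul is a knight" - this is FALSE (a lie) because Paul is a knave.
- Paul (knave) says "Xander always speaks truthfully" - this is FALSE (a lie) because Xander is a knave.
- Jack (knight) says "Xander is a liar" - this is TRUE because Xander is a knave.
- Xander (knave) says "Jack and I are the same type" - this is FALSE (a lie) because Xander is a knave and Jack is a knight.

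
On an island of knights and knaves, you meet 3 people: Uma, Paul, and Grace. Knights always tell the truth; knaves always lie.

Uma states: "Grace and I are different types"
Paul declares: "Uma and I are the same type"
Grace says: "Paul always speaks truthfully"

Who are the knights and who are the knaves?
Uma is a knight.
Paul is a knave.
Grace is a knave.

Verification:
- Uma (knight) says "Grace and I are different types" - this is TRUE because Uma is a knight and Grace is a knave.
- Paul (knave) says "Uma and I are the same type" - this is FALSE (a lie) because Paul is a knave and Uma is a knight.
- Grace (knave) says "Paul always speaks truthfully" - this is FALSE (a lie) because Paul is a knave.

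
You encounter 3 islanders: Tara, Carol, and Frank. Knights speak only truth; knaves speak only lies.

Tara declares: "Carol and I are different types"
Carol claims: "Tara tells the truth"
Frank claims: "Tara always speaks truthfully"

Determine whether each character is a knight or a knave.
Tara is a knave.
Carol is a knave.
Frank is a knave.

Verification:
- Tara (knave) says "Carol and I are different types" - this is FALSE (a lie) because Tara is a knave and Carol is a knave.
- Carol (knave) says "Tara tells the truth" - this is FALSE (a lie) because Tara is a knave.
- Frank (knave) says "Tara always speaks truthfully" - this is FALSE (a lie) because Tara is a knave.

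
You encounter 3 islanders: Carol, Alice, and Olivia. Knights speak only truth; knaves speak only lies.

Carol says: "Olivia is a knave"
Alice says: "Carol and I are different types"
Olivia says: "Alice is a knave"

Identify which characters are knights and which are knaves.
Carol is a knave.
Alice is a knave.
Olivia is a knight.

Verification:
- Carol (knave) says "Olivia is a knave" - this is FALSE (a lie) because Olivia is a knight.
- Alice (knave) says "Carol and I are different types" - this is FALSE (a lie) because Alice is a knave and Carol is a knave.
- Olivia (knight) says "Alice is a knave" - this is TRUE because Alice is a knave.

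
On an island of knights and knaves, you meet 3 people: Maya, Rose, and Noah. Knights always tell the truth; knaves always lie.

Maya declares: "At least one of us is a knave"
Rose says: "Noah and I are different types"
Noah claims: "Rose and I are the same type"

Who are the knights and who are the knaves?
Maya is a knight.
Rose is a knight.
Noah is a knave.

Verification:
- Maya (knight) says "At least one of us is a knave" - this is TRUE because Noah is a knave.
- Rose (knight) says "Noah and I are different types" - this is TRUE because Rose is a knight and Noah is a knave.
- Noah (knave) says "Rose and I are the same type" - this is FALSE (a lie) because Noah is a knave and Rose is a knight.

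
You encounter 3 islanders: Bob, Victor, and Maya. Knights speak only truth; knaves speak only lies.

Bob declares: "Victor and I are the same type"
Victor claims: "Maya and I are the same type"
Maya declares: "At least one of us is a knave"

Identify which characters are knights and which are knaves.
Bob is a knave.
Victor is a knight.
Maya is a knight.

Verification:
- Bob (knave) says "Victor and I are the same type" - this is FALSE (a lie) because Bob is a knave and Victor is a knight.
- Victor (knight) says "Maya and I are the same type" - this is TRUE because Victor is a knight and Maya is a knight.
- Maya (knight) says "At least one of us is a knave" - this is TRUE because Bob is a knave.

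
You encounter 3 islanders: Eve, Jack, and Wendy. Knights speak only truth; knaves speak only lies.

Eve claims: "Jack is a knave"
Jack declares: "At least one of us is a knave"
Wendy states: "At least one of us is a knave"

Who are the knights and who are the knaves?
Eve is a knave.
Jack is a knight.
Wendy is a knight.

Verification:
- Eve (knave) says "Jack is a knave" - this is FALSE (a lie) because Jack is a knight.
- Jack (knight) says "At least one of us is a knave" - this is TRUE because Eve is a knave.
- Wendy (knight) says "At least one of us is a knave" - this is TRUE because Eve is a knave.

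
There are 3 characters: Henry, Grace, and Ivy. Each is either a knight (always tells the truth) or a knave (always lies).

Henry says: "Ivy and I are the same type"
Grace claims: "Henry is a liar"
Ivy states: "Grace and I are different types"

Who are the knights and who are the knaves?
Henry is a knight.
Grace is a knave.
Ivy is a knight.

Verification:
- Henry (knight) says "Ivy and I are the same type" - this is TRUE because Henry is a knight and Ivy is a knight.
- Grace (knave) says "Henry is a liar" - this is FALSE (a lie) because Henry is a knight.
- Ivy (knight) says "Grace and I are different types" - this is TRUE because Ivy is a knight and Grace is a knave.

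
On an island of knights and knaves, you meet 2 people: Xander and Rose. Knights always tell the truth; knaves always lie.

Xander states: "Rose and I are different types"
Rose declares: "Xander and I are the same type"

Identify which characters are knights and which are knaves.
Xander is a knight.
Rose is a knave.

Verification:
- Xander (knight) says "Rose and I are different types" - this is TRUE because Xander is a knight and Rose is a knave.
- Rose (knave) says "Xander and I are the same type" - this is FALSE (a lie) because Rose is a knave and Xander is a knight.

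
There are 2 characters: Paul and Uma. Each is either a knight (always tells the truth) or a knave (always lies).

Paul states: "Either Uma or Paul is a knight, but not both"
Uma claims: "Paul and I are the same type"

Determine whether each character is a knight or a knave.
Paul is a knight.
Uma is a knave.

Verification:
- Paul (knight) says "Either Uma or Paul is a knight, but not both" - this is TRUE because Uma is a knave and Paul is a knight.
- Uma (knave) says "Paul and I are the same type" - this is FALSE (a lie) because Uma is a knave and Paul is a knight.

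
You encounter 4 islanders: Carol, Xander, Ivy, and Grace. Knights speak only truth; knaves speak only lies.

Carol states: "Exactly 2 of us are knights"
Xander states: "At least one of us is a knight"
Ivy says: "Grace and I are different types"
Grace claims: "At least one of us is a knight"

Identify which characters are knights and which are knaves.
Carol is a knave.
Xander is a knave.
Ivy is a knave.
Grace is a knave.

Verification:
- Carol (knave) says "Exactly 2 of us are knights" - this is FALSE (a lie) because there are 0 knights.
- Xander (knave) says "At least one of us is a knight" - this is FALSE (a lie) because no one is a knight.
- Ivy (knave) says "Grace and I are different types" - this is FALSE (a lie) because Ivy is a knave and Grace is a knave.
- Grace (knave) says "At least one of us is a knight" - this is FALSE (a lie) because no one is a knight.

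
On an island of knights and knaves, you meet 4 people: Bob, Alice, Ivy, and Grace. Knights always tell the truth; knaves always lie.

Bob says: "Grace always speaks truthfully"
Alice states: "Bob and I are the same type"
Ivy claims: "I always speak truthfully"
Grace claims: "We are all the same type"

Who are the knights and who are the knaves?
Bob is a knight.
Alice is a knight.
Ivy is a knight.
Grace is a knight.

Verification:
- Bob (knight) says "Grace always speaks truthfully" - this is TRUE because Grace is a knight.
- Alice (knight) says "Bob and I are the same type" - this is TRUE because Alice is a knight and Bob is a knight.
- Ivy (knight) says "I always speak truthfully" - this is TRUE because Ivy is a knight.
- Grace (knight) says "We are all the same type" - this is TRUE because Bob, Alice, Ivy, and Grace are knights.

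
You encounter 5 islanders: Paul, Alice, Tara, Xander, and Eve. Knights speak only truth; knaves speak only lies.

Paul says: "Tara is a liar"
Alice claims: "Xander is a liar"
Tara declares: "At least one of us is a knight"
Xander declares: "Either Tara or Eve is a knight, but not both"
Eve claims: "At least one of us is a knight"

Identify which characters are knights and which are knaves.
Paul is a knave.
Alice is a knight.
Tara is a knight.
Xander is a knave.
Eve is a knight.

Verification:
- Paul (knave) says "Tara is a liar" - this is FALSE (a lie) because Tara is a knight.
- Alice (knight) says "Xander is a liar" - this is TRUE because Xander is a knave.
- Tara (knight) says "At least one of us is a knight" - this is TRUE because Alice, Tara, and Eve are knights.
- Xander (knave) says "Either Tara or Eve is a knight, but not both" - this is FALSE (a lie) because Tara is a knight and Eve is a knight.
- Eve (knight) says "At least one of us is a knight" - this is TRUE because Alice, Tara, and Eve are knights.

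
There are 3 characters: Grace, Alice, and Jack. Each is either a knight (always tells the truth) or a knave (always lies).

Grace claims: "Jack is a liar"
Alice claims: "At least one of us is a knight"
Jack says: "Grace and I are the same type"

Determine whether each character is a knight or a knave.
Grace is a knight.
Alice is a knight.
Jack is a knave.

Verification:
- Grace (knight) says "Jack is a liar" - this is TRUE because Jack is a knave.
- Alice (knight) says "At least one of us is a knight" - this is TRUE because Grace and Alice are knights.
- Jack (knave) says "Grace and I are the same type" - this is FALSE (a lie) because Jack is a knave and Grace is a knight.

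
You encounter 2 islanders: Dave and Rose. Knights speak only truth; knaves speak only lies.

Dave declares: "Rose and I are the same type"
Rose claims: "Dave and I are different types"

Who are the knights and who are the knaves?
Dave is a knave.
Rose is a knight.

Verification:
- Dave (knave) says "Rose and I are the same type" - this is FALSE (a lie) because Dave is a knave and Rose is a knight.
- Rose (knight) says "Dave and I are different types" - this is TRUE because Rose is a knight and Dave is a knave.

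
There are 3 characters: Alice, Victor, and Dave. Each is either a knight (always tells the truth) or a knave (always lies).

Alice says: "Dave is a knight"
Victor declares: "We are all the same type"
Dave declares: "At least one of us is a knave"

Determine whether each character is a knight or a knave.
Alice is a knight.
Victor is a knave.
Dave is a knight.

Verification:
- Alice (knight) says "Dave is a knight" - this is TRUE because Dave is a knight.
- Victor (knave) says "We are all the same type" - this is FALSE (a lie) because Alice and Dave are knights and Victor is a knave.
- Dave (knight) says "At least one of us is a knave" - this is TRUE because Victor is a knave.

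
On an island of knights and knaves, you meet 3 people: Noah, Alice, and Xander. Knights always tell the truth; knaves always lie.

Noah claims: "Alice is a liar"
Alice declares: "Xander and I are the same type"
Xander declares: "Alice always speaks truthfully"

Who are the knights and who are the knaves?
Noah is a knave.
Alice is a knight.
Xander is a knight.

Verification:
- Noah (knave) says "Alice is a liar" - this is FALSE (a lie) because Alice is a knight.
- Alice (knight) says "Xander and I are the same type" - this is TRUE because Alice is a knight and Xander is a knight.
- Xander (knight) says "Alice always speaks truthfully" - this is TRUE because Alice is a knight.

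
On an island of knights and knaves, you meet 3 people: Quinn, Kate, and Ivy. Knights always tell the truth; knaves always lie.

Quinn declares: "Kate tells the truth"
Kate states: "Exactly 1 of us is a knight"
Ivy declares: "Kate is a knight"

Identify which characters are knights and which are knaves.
Quinn is a knave.
Kate is a knave.
Ivy is a knave.

Verification:
- Quinn (knave) says "Kate tells the truth" - this is FALSE (a lie) because Kate is a knave.
- Kate (knave) says "Exactly 1 of us is a knight" - this is FALSE (a lie) because there are 0 knights.
- Ivy (knave) says "Kate is a knight" - this is FALSE (a lie) because Kate is a knave.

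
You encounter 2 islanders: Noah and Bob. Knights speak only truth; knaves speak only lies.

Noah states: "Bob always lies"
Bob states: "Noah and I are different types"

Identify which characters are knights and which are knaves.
Noah is a knave.
Bob is a knight.

Verification:
- Noah (knave) says "Bob always lies" - this is FALSE (a lie) because Bob is a knight.
- Bob (knight) says "Noah and I are different types" - this is TRUE because Bob is a knight and Noah is a knave.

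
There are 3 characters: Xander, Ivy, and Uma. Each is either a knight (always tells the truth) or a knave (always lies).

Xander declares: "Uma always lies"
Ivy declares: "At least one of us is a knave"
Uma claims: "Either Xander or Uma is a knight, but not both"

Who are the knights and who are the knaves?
Xander is a knave.
Ivy is a knight.
Uma is a knight.

Verification:
- Xander (knave) says "Uma always lies" - this is FALSE (a lie) because Uma is a knight.
- Ivy (knight) says "At least one of us is a knave" - this is TRUE because Xander is a knave.
- Uma (knight) says "Either Xander or Uma is a knight, but not both" - this is TRUE because Xander is a knave and Uma is a knight.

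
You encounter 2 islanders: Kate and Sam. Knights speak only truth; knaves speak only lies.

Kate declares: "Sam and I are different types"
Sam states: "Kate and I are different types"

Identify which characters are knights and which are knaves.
Kate is a knave.
Sam is a knave.

Verification:
- Kate (knave) says "Sam and I are different types" - this is FALSE (a lie) because Kate is a knave and Sam is a knave.
- Sam (knave) says "Kate and I are different types" - this is FALSE (a lie) because Sam is a knave and Kate is a knave.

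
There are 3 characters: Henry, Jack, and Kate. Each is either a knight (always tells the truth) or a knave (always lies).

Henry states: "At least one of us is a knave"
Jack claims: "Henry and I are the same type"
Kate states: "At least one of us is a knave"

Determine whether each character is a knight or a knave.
Henry is a knight.
Jack is a knave.
Kate is a knight.

Verification:
- Henry (knight) says "At least one of us is a knave" - this is TRUE because Jack is a knave.
- Jack (knave) says "Henry and I are the same type" - this is FALSE (a lie) because Jack is a knave and Henry is a knight.
- Kate (knight) says "At least one of us is a knave" - this is TRUE because Jack is a knave.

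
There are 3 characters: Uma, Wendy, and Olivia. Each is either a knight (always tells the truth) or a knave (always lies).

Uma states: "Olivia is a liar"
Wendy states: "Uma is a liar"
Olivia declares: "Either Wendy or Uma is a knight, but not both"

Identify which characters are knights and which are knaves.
Uma is a knave.
Wendy is a knight.
Olivia is a knight.

Verification:
- Uma (knave) says "Olivia is a liar" - this is FALSE (a lie) because Olivia is a knight.
- Wendy (knight) says "Uma is a liar" - this is TRUE because Uma is a knave.
- Olivia (knight) says "Either Wendy or Uma is a knight, but not both" - this is TRUE because Wendy is a knight and Uma is a knave.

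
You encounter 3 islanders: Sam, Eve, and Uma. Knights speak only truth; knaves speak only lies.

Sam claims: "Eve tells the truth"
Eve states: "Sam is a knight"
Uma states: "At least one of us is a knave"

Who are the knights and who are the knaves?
Sam is a knave.
Eve is a knave.
Uma is a knight.

Verification:
- Sam (knave) says "Eve tells the truth" - this is FALSE (a lie) because Eve is a knave.
- Eve (knave) says "Sam is a knight" - this is FALSE (a lie) because Sam is a knave.
- Uma (knight) says "At least one of us is a knave" - this is TRUE because Sam and Eve are knaves.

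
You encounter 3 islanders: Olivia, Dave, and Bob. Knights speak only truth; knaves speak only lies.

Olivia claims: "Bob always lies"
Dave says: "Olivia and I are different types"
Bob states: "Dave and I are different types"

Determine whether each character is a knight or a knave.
Olivia is a knave.
Dave is a knave.
Bob is a knight.

Verification:
- Olivia (knave) says "Bob always lies" - this is FALSE (a lie) because Bob is a knight.
- Dave (knave) says "Olivia and I are different types" - this is FALSE (a lie) because Dave is a knave and Olivia is a knave.
- Bob (knight) says "Dave and I are different types" - this is TRUE because Bob is a knight and Dave is a knave.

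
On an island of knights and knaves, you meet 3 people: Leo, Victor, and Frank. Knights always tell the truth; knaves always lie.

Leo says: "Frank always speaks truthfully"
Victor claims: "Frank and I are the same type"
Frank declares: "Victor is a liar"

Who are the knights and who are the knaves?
Leo is a knight.
Victor is a knave.
Frank is a knight.

Verification:
- Leo (knight) says "Frank always speaks truthfully" - this is TRUE because Frank is a knight.
- Victor (knave) says "Frank and I are the same type" - this is FALSE (a lie) because Victor is a knave and Frank is a knight.
- Frank (knight) says "Victor is a liar" - this is TRUE because Victor is a knave.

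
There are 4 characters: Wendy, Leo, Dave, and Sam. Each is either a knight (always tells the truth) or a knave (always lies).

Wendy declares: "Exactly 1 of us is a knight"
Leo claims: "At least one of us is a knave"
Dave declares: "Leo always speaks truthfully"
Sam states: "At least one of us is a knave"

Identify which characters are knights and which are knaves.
Wendy is a knave.
Leo is a knight.
Dave is a knight.
Sam is a knight.

Verification:
- Wendy (knave) says "Exactly 1 of us is a knight" - this is FALSE (a lie) because there are 3 knights.
- Leo (knight) says "At least one of us is a knave" - this is TRUE because Wendy is a knave.
- Dave (knight) says "Leo always speaks truthfully" - this is TRUE because Leo is a knight.
- Sam (knight) says "At least one of us is a knave" - this is TRUE because Wendy is a knave.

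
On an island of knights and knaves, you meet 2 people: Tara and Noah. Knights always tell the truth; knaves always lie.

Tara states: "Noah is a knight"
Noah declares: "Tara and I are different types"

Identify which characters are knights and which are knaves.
Tara is a knave.
Noah is a knave.

Verification:
- Tara (knave) says "Noah is a knight" - this is FALSE (a lie) because Noah is a knave.
- Noah (knave) says "Tara and I are different types" - this is FALSE (a lie) because Noah is a knave and Tara is a knave.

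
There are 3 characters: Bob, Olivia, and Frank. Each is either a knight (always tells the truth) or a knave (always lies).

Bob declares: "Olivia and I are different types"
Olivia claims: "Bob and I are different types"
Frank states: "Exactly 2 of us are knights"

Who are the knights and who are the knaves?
Bob is a knave.
Olivia is a knave.
Frank is a knave.

Verification:
- Bob (knave) says "Olivia and I are different types" - this is FALSE (a lie) because Bob is a knave and Olivia is a knave.
- Olivia (knave) says "Bob and I are different types" - this is FALSE (a lie) because Olivia is a knave and Bob is a knave.
- Frank (knave) says "Exactly 2 of us are knights" - this is FALSE (a lie) because there are 0 knights.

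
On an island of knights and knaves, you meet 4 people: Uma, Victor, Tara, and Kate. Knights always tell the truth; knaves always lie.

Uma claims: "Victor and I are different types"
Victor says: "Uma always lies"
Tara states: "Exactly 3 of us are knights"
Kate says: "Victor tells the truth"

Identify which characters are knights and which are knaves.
Uma is a knight.
Victor is a knave.
Tara is a knave.
Kate is a knave.

Verification:
- Uma (knight) says "Victor and I are different types" - this is TRUE because Uma is a knight and Victor is a knave.
- Victor (knave) says "Uma always lies" - this is FALSE (a lie) because Uma is a knight.
- Tara (knave) says "Exactly 3 of us are knights" - this is FALSE (a lie) because there are 1 knights.
- Kate (knave) says "Victor tells the truth" - this is FALSE (a lie) because Victor is a knave.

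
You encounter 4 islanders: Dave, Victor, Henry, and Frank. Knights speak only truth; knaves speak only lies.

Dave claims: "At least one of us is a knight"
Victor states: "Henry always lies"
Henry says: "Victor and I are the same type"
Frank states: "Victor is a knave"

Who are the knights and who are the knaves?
Dave is a knight.
Victor is a knight.
Henry is a knave.
Frank is a knave.

Verification:
- Dave (knight) says "At least one of us is a knight" - this is TRUE because Dave and Victor are knights.
- Victor (knight) says "Henry always lies" - this is TRUE because Henry is a knave.
- Henry (knave) says "Victor and I are the same type" - this is FALSE (a lie) because Henry is a knave and Victor is a knight.
- Frank (knave) says "Victor is a knave" - this is FALSE (a lie) because Victor is a knight.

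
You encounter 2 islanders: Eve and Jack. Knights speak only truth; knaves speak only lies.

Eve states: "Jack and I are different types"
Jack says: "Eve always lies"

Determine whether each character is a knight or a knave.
Eve is a knight.
Jack is a knave.

Verification:
- Eve (knight) says "Jack and I are different types" - this is TRUE because Eve is a knight and Jack is a knave.
- Jack (knave) says "Eve always lies" - this is FALSE (a lie) because Eve is a knight.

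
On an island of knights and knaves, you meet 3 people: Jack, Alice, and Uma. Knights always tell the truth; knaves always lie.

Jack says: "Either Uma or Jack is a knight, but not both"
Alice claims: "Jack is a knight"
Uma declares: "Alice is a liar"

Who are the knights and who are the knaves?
Jack is a knight.
Alice is a knight.
Uma is a knave.

Verification:
- Jack (knight) says "Either Uma or Jack is a knight, but not both" - this is TRUE because Uma is a knave and Jack is a knight.
- Alice (knight) says "Jack is a knight" - this is TRUE because Jack is a knight.
- Uma (knave) says "Alice is a liar" - this is FALSE (a lie) because Alice is a knight.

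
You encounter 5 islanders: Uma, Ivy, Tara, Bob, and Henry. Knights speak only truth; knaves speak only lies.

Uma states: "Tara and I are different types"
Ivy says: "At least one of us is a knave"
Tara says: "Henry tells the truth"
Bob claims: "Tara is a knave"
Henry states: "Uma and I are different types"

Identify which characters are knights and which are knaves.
Uma is a knave.
Ivy is a knight.
Tara is a knave.
Bob is a knight.
Henry is a knave.

Verification:
- Uma (knave) says "Tara and I are different types" - this is FALSE (a lie) because Uma is a knave and Tara is a knave.
- Ivy (knight) says "At least one of us is a knave" - this is TRUE because Uma, Tara, and Henry are knaves.
- Tara (knave) says "Henry tells the truth" - this is FALSE (a lie) because Henry is a knave.
- Bob (knight) says "Tara is a knave" - this is TRUE because Tara is a knave.
- Henry (knave) says "Uma and I are different types" - this is FALSE (a lie) because Henry is a knave and Uma is a knave.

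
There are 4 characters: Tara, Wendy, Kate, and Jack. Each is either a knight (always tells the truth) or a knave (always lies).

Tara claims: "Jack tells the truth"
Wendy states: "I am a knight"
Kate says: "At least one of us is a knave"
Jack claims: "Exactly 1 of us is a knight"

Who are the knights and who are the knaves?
Tara is a knave.
Wendy is a knight.
Kate is a knight.
Jack is a knave.

Verification:
- Tara (knave) says "Jack tells the truth" - this is FALSE (a lie) because Jack is a knave.
- Wendy (knight) says "I am a knight" - this is TRUE because Wendy is a knight.
- Kate (knight) says "At least one of us is a knave" - this is TRUE because Tara and Jack are knaves.
- Jack (knave) says "Exactly 1 of us is a knight" - this is FALSE (a lie) because there are 2 knights.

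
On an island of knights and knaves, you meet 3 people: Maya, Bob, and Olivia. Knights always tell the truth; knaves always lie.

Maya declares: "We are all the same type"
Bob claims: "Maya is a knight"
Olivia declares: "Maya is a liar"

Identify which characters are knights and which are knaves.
Maya is a knave.
Bob is a knave.
Olivia is a knight.

Verification:
- Maya (knave) says "We are all the same type" - this is FALSE (a lie) because Olivia is a knight and Maya and Bob are knaves.
- Bob (knave) says "Maya is a knight" - this is FALSE (a lie) because Maya is a knave.
- Olivia (knight) says "Maya is a liar" - this is TRUE because Maya is a knave.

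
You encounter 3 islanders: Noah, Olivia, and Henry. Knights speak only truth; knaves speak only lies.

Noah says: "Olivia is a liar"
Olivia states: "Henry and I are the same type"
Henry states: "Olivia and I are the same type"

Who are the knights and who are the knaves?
Noah is a knave.
Olivia is a knight.
Henry is a knight.

Verification:
- Noah (knave) says "Olivia is a liar" - this is FALSE (a lie) because Olivia is a knight.
- Olivia (knight) says "Henry and I are the same type" - this is TRUE because Olivia is a knight and Henry is a knight.
- Henry (knight) says "Olivia and I are the same type" - this is TRUE because Henry is a knight and Olivia is a knight.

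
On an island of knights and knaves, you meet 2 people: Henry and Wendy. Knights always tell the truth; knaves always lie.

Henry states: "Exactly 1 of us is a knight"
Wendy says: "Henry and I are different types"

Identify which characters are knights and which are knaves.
Henry is a knave.
Wendy is a knave.

Verification:
- Henry (knave) says "Exactly 1 of us is a knight" - this is FALSE (a lie) because there are 0 knights.
- Wendy (knave) says "Henry and I are different types" - this is FALSE (a lie) because Wendy is a knave and Henry is a knave.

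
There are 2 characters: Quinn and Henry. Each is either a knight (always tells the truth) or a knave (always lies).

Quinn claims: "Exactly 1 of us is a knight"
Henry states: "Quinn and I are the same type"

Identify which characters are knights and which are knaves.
Quinn is a knight.
Henry is a knave.

Verification:
- Quinn (knight) says "Exactly 1 of us is a knight" - this is TRUE because there are 1 knights.
- Henry (knave) says "Quinn and I are the same type" - this is FALSE (a lie) because Henry is a knave and Quinn is a knight.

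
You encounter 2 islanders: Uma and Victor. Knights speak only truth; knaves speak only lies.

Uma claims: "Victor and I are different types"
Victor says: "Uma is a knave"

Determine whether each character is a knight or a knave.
Uma is a knight.
Victor is a knave.

Verification:
- Uma (knight) says "Victor and I are different types" - this is TRUE because Uma is a knight and Victor is a knave.
- Victor (knave) says "Uma is a knave" - this is FALSE (a lie) because Uma is a knight.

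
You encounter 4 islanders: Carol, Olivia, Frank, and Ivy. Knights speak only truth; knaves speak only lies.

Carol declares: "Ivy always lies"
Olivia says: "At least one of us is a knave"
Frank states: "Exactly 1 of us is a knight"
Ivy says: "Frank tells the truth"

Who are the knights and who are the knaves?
Carol is a knight.
Olivia is a knight.
Frank is a knave.
Ivy is a knave.

Verification:
- Carol (knight) says "Ivy always lies" - this is TRUE because Ivy is a knave.
- Olivia (knight) says "At least one of us is a knave" - this is TRUE because Frank and Ivy are knaves.
- Frank (knave) says "Exactly 1 of us is a knight" - this is FALSE (a lie) because there are 2 knights.
- Ivy (knave) says "Frank tells the truth" - this is FALSE (a lie) because Frank is a knave.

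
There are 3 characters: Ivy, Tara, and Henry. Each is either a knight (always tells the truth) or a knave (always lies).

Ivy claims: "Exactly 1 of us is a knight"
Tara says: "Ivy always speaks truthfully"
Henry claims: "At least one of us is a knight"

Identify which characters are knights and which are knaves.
Ivy is a knave.
Tara is a knave.
Henry is a knave.

Verification:
- Ivy (knave) says "Exactly 1 of us is a knight" - this is FALSE (a lie) because there are 0 knights.
- Tara (knave) says "Ivy always speaks truthfully" - this is FALSE (a lie) because Ivy is a knave.
- Henry (knave) says "At least one of us is a knight" - this is FALSE (a lie) because no one is a knight.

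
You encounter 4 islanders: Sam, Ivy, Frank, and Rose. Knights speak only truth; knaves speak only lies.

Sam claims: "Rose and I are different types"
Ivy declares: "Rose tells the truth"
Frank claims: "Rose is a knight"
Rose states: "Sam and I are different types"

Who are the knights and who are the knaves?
Sam is a knave.
Ivy is a knave.
Frank is a knave.
Rose is a knave.

Verification:
- Sam (knave) says "Rose and I are different types" - this is FALSE (a lie) because Sam is a knave and Rose is a knave.
- Ivy (knave) says "Rose tells the truth" - this is FALSE (a lie) because Rose is a knave.
- Frank (knave) says "Rose is a knight" - this is FALSE (a lie) because Rose is a knave.
- Rose (knave) says "Sam and I are different types" - this is FALSE (a lie) because Rose is a knave and Sam is a knave.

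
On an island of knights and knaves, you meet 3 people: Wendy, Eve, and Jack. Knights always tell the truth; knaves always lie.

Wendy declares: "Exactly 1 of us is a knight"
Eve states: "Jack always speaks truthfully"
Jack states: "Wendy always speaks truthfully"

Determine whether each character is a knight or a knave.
Wendy is a knave.
Eve is a knave.
Jack is a knave.

Verification:
- Wendy (knave) says "Exactly 1 of us is a knight" - this is FALSE (a lie) because there are 0 knights.
- Eve (knave) says "Jack always speaks truthfully" - this is FALSE (a lie) because Jack is a knave.
- Jack (knave) says "Wendy always speaks truthfully" - this is FALSE (a lie) because Wendy is a knave.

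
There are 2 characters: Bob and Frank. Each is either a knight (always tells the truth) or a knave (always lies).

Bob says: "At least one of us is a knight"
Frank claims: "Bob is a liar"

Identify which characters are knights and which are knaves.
Bob is a knight.
Frank is a knave.

Verification:
- Bob (knight) says "At least one of us is a knight" - this is TRUE because Bob is a knight.
- Frank (knave) says "Bob is a liar" - this is FALSE (a lie) because Bob is a knight.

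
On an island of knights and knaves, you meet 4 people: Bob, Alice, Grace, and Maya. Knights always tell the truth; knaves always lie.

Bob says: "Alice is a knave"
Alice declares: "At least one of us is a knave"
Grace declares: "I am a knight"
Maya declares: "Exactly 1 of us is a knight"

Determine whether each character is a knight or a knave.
Bob is a knave.
Alice is a knight.
Grace is a knight.
Maya is a knave.

Verification:
- Bob (knave) says "Alice is a knave" - this is FALSE (a lie) because Alice is a knight.
- Alice (knight) says "At least one of us is a knave" - this is TRUE because Bob and Maya are knaves.
- Grace (knight) says "I am a knight" - this is TRUE because Grace is a knight.
- Maya (knave) says "Exactly 1 of us is a knight" - this is FALSE (a lie) because there are 2 knights.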